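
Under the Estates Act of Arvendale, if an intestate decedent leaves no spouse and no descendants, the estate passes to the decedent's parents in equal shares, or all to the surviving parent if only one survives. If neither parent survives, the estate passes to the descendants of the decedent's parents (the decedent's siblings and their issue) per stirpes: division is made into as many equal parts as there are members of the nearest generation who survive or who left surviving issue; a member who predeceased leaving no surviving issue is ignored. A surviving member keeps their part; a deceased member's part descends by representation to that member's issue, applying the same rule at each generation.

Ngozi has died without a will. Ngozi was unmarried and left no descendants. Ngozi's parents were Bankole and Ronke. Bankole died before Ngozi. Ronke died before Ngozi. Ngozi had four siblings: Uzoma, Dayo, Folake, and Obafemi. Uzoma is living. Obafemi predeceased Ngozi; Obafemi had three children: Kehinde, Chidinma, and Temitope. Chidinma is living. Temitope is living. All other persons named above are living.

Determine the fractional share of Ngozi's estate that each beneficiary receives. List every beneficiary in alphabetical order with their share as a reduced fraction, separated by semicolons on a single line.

Chidinma 1/12; Dayo 1/4; Folake 1/4; Kehinde 1/12; Temitope 1/12; Uzoma 1/4

Neither parent survives and there are no descendants, so the estate passes to Ngozi's siblings and their issue per stirpes.
The estate is divided into 4 equal shares of 1/4 among Uzoma, Dayo, Folake, Obafemi.
Uzoma is living and takes 1/4.
Dayo is living and takes 1/4.
Folake is living and takes 1/4.
Obafemi predeceased; the 1/4 allotted to Obafemi's branch passes to Obafemi's issue by representation.
The 1/4 is divided into 3 equal shares of 1/12 among Kehinde, Chidinma, Temitope.
Kehinde is living and takes 1/12.
Chidinma is living and takes 1/12.
Temitope is living and takes 1/12.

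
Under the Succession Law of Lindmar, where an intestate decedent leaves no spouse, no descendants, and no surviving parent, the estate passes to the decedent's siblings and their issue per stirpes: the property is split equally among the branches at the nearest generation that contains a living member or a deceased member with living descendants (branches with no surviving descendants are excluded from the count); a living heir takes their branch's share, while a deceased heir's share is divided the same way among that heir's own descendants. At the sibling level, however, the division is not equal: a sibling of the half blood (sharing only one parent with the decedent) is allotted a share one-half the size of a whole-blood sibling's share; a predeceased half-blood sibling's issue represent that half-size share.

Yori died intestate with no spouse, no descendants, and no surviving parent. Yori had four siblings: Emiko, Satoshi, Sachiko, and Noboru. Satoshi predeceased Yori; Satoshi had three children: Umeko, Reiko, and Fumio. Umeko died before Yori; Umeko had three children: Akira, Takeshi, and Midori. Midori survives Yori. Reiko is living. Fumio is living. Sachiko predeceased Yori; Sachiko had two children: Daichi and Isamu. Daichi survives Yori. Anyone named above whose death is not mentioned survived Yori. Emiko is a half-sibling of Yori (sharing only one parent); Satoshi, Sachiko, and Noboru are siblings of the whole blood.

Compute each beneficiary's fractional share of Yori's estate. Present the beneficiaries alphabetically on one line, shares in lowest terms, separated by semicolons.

Akira 2/63; Daichi 1/7; Emiko 1/7; Fumio 2/21; Isamu 1/7; Midori 2/63; Noboru 2/7; Reiko 2/21; Takeshi 2/63

No spouse, descendants, or parent survives, so the estate passes to Yori's siblings per stirpes.
Half-blood siblings count for one-half the weight of whole-blood siblings at the initial division.
Dividing 1 in proportion to weights (total weight 7/2): Emiko (weight 1/2) → 1/7; Satoshi (weight 1) → 2/7; Sachiko (weight 1) → 2/7; Noboru (weight 1) → 2/7.
Emiko is living and takes 1/7.
Satoshi predeceased; the 2/7 allotted to Satoshi's branch passes to Satoshi's issue by representation.
The 2/7 is divided into 3 equal shares of 2/21 among Umeko, Reiko, Fumio.
Umeko predeceased; the 2/21 allotted to Umeko's branch passes to Umeko's issue by representation.
The 2/21 is divided into 3 equal shares of 2/63 among Akira, Takeshi, Midori.
Akira is living and takes 2/63.
Takeshi is living and takes 2/63.
Midori is living and takes 2/63.
Reiko is living and takes 2/21.
Fumio is living and takes 2/21.
Sachiko predeceased; the 2/7 allotted to Sachiko's branch passes to Sachiko's issue by representation.
The 2/7 is divided into 2 equal shares of 1/7 among Daichi, Isamu.
Daichi is living and takes 1/7.
Isamu is living and takes 1/7.
Noboru is living and takes 2/7.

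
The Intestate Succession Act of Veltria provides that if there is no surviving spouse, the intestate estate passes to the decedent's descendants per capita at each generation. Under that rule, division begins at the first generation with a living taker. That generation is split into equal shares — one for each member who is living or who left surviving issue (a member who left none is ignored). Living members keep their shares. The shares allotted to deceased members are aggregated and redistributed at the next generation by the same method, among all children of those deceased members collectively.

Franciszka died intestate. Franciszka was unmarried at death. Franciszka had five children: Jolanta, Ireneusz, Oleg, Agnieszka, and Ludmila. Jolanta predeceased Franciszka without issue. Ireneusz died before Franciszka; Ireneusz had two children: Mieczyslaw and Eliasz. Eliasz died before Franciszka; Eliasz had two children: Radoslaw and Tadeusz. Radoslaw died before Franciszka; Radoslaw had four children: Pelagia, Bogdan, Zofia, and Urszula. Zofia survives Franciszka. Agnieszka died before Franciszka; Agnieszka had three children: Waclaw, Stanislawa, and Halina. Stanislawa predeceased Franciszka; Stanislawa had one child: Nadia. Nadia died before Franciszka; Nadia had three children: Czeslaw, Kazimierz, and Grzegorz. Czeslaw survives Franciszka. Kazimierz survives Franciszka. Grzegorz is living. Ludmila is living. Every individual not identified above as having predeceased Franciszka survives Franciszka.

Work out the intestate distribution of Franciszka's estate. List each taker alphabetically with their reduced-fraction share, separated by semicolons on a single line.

There is no surviving spouse, so the entire estate passes to Franciszka's descendants per capita at each generation.
At generation 1 (Ireneusz, Oleg, Agnieszka, Ludmila) there are 4 shares of (1)/4 = 1/4 each.
Living: Oleg and Ludmila — each takes 1/4.
Deceased: Ireneusz and Agnieszka. Their combined 1/2 is pooled and carried to generation 2.
At generation 2 (Mieczyslaw, Eliasz, Waclaw, Stanislawa, Halina) there are 5 shares of (1/2)/5 = 1/10 each.
Living: Mieczyslaw, Waclaw, and Halina — each takes 1/10.
Deceased: Eliasz and Stanislawa. Their combined 1/5 is pooled and carried to generation 3.
At generation 3 (Radoslaw, Tadeusz, Nadia) there are 3 shares of (1/5)/3 = 1/15 each.
Living: Tadeusz — each takes 1/15.
Deceased: Radoslaw and Nadia. Their combined 2/15 is pooled and carried to generation 4.
At generation 4 (Pelagia, Bogdan, Zofia, Urszula, Czeslaw, Kazimierz, Grzegorz) there are 7 shares of (2/15)/7 = 2/105 each.
Living: Pelagia, Bogdan, Zofia, Urszula, Czeslaw, Kazimierz, and Grzegorz — each takes 2/105.

Bogdan 2/105; Czeslaw 2/105; Grzegorz 2/105; Halina 1/10; Kazimierz 2/105; Ludmila 1/4; Mieczyslaw 1/10; Oleg 1/4; Pelagia 2/105; Tadeusz 1/15; Urszula 2/105; Waclaw 1/10; Zofia 2/105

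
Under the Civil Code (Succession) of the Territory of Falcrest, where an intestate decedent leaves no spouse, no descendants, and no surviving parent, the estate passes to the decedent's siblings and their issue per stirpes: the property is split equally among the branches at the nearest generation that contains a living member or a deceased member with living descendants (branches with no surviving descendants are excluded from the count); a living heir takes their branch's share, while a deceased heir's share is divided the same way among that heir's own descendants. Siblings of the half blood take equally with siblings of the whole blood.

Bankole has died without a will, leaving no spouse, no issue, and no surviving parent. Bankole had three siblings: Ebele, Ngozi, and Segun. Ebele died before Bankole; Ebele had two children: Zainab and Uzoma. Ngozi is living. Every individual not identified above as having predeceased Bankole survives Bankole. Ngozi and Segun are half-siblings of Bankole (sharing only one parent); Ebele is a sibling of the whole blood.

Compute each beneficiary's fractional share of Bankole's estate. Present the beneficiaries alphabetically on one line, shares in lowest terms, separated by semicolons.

No spouse, descendants, or parent survives, so the estate passes to Bankole's siblings per stirpes.
Half-blood and whole-blood siblings take equally under the stated rule.
The estate is divided into 3 equal shares of 1/3 among Ebele, Ngozi, Segun.
Ebele predeceased; the 1/3 allotted to Ebele's branch passes to Ebele's issue by representation.
The 1/3 is divided into 2 equal shares of 1/6 among Zainab, Uzoma.
Zainab is living and takes 1/6.
Uzoma is living and takes 1/6.
Ngozi is living and takes 1/3.
Segun is living and takes 1/3.

Ngozi 1/3; Segun 1/3; Uzoma 1/6; Zainab 1/6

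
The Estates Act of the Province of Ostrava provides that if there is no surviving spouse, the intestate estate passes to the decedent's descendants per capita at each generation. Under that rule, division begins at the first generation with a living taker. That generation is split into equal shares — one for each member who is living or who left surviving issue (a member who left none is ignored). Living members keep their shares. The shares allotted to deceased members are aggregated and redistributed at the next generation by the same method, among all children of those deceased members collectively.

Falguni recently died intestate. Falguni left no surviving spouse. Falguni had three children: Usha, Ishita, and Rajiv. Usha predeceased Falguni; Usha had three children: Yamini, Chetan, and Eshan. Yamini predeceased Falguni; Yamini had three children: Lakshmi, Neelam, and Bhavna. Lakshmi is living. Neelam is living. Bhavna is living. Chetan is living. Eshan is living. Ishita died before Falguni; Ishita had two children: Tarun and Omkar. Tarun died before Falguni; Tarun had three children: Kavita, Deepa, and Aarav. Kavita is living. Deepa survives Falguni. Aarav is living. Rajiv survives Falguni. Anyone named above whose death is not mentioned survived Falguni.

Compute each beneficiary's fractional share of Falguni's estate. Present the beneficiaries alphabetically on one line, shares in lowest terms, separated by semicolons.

Aarav 2/45; Bhavna 2/45; Chetan 2/15; Deepa 2/45; Eshan 2/15; Kavita 2/45; Lakshmi 2/45; Neelam 2/45; Omkar 2/15; Rajiv 1/3

There is no surviving spouse, so the entire estate passes to Falguni's descendants per capita at each generation.
At generation 1 (Usha, Ishita, Rajiv) there are 3 shares of (1)/3 = 1/3 each.
Living: Rajiv — each takes 1/3.
Deceased: Usha and Ishita. Their combined 2/3 is pooled and carried to generation 2.
At generation 2 (Yamini, Chetan, Eshan, Tarun, Omkar) there are 5 shares of (2/3)/5 = 2/15 each.
Living: Chetan, Eshan, and Omkar — each takes 2/15.
Deceased: Yamini and Tarun. Their combined 4/15 is pooled and carried to generation 3.
At generation 3 (Lakshmi, Neelam, Bhavna, Kavita, Deepa, Aarav) there are 6 shares of (4/15)/6 = 2/45 each.
Living: Lakshmi, Neelam, Bhavna, Kavita, Deepa, and Aarav — each takes 2/45.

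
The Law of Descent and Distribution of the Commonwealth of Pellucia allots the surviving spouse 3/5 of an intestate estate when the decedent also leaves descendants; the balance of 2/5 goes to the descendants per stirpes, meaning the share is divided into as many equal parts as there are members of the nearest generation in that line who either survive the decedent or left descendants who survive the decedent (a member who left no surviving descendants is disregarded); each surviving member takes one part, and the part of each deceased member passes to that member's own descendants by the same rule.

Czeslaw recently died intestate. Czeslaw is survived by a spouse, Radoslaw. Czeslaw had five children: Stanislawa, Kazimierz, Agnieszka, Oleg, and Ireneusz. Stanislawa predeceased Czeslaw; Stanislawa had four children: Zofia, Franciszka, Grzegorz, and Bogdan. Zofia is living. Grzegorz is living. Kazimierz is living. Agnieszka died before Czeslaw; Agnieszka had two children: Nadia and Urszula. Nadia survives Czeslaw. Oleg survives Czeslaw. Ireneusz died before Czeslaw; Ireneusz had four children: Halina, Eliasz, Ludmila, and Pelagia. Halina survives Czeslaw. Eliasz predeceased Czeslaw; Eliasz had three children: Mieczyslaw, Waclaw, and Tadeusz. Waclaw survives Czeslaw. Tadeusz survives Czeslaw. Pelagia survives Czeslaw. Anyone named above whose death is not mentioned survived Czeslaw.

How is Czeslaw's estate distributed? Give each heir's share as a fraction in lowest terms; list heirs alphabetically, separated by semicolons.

Radoslaw, as surviving spouse, takes 3/5.
The remaining 2/5 passes to Czeslaw's descendants per stirpes.
The 2/5 is divided into 5 equal shares of 2/25 among Stanislawa, Kazimierz, Agnieszka, Oleg, Ireneusz.
Stanislawa predeceased; the 2/25 allotted to Stanislawa's branch passes to Stanislawa's issue by representation.
The 2/25 is divided into 4 equal shares of 1/50 among Zofia, Franciszka, Grzegorz, Bogdan.
Zofia is living and takes 1/50.
Franciszka is living and takes 1/50.
Grzegorz is living and takes 1/50.
Bogdan is living and takes 1/50.
Kazimierz is living and takes 2/25.
Agnieszka predeceased; the 2/25 allotted to Agnieszka's branch passes to Agnieszka's issue by representation.
The 2/25 is divided into 2 equal shares of 1/25 among Nadia, Urszula.
Nadia is living and takes 1/25.
Urszula is living and takes 1/25.
Oleg is living and takes 2/25.
Ireneusz predeceased; the 2/25 allotted to Ireneusz's branch passes to Ireneusz's issue by representation.
The 2/25 is divided into 4 equal shares of 1/50 among Halina, Eliasz, Ludmila, Pelagia.
Halina is living and takes 1/50.
Eliasz predeceased; the 1/50 allotted to Eliasz's branch passes to Eliasz's issue by representation.
The 1/50 is divided into 3 equal shares of 1/150 among Mieczyslaw, Waclaw, Tadeusz.
Mieczyslaw is living and takes 1/150.
Waclaw is living and takes 1/150.
Tadeusz is living and takes 1/150.
Ludmila is living and takes 1/50.
Pelagia is living and takes 1/50.

Bogdan 1/50; Franciszka 1/50; Grzegorz 1/50; Halina 1/50; Kazimierz 2/25; Ludmila 1/50; Mieczyslaw 1/150; Nadia 1/25; Oleg 2/25; Pelagia 1/50; Radoslaw 3/5; Tadeusz 1/150; Urszula 1/25; Waclaw 1/150; Zofia 1/50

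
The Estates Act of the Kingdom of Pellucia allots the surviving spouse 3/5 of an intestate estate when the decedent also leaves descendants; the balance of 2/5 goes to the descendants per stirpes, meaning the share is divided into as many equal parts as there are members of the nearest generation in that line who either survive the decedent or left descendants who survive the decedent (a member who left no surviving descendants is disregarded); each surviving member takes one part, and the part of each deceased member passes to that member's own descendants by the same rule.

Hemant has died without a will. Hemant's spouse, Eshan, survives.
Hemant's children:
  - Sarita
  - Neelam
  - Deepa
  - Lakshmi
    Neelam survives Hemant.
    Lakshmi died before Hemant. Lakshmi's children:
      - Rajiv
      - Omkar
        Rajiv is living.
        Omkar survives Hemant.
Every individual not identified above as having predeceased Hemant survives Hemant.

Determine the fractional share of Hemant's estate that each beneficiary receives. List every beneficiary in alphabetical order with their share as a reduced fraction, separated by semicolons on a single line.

Eshan, as surviving spouse, takes 3/5.
The remaining 2/5 passes to Hemant's descendants per stirpes.
The 2/5 is divided into 4 equal shares of 1/10 among Sarita, Neelam, Deepa, Lakshmi.
Sarita is living and takes 1/10.
Neelam is living and takes 1/10.
Deepa is living and takes 1/10.
Lakshmi predeceased; the 1/10 allotted to Lakshmi's branch passes to Lakshmi's issue by representation.
The 1/10 is divided into 2 equal shares of 1/20 among Rajiv, Omkar.
Rajiv is living and takes 1/20.
Omkar is living and takes 1/20.

Deepa 1/10; Eshan 3/5; Neelam 1/10; Omkar 1/20; Rajiv 1/20; Sarita 1/10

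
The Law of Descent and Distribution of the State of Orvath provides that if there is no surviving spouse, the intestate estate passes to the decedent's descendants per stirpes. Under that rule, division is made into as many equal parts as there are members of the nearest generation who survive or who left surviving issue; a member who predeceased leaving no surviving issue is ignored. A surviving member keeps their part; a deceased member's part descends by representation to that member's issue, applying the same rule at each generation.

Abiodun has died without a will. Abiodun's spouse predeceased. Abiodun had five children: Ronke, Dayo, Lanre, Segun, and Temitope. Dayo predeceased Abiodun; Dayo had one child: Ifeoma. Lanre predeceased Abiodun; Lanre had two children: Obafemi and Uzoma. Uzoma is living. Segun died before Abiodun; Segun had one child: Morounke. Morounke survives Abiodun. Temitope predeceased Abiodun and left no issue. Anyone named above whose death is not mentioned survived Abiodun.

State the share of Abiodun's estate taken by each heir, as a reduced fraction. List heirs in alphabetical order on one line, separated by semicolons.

Ifeoma 1/4; Morounke 1/4; Obafemi 1/8; Ronke 1/4; Uzoma 1/8

There is no surviving spouse, so the entire estate passes to Abiodun's descendants per stirpes.
Temitope left no surviving issue, so that branch lapses and is disregarded.
The estate is divided into 4 equal shares of 1/4 among Ronke, Dayo, Lanre, Segun.
Ronke is living and takes 1/4.
Dayo predeceased; the 1/4 allotted to Dayo's branch passes to Dayo's issue by representation.
Ifeoma is the sole taker at this level and receives the full 1/4.
Lanre predeceased; the 1/4 allotted to Lanre's branch passes to Lanre's issue by representation.
The 1/4 is divided into 2 equal shares of 1/8 among Obafemi, Uzoma.
Obafemi is living and takes 1/8.
Uzoma is living and takes 1/8.
Segun predeceased; the 1/4 allotted to Segun's branch passes to Segun's issue by representation.
Morounke is the sole taker at this level and receives the full 1/4.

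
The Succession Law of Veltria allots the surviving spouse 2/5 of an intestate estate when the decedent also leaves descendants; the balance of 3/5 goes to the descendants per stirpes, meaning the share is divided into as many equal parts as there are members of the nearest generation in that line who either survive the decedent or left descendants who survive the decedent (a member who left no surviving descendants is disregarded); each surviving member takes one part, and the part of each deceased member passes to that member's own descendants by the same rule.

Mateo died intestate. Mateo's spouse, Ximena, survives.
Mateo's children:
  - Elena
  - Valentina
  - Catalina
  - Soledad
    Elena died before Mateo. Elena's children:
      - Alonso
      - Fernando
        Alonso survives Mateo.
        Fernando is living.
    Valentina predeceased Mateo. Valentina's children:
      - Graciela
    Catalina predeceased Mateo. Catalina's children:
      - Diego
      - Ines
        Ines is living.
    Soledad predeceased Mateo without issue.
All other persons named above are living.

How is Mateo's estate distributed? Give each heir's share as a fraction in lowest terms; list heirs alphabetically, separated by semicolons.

Alonso 1/10; Diego 1/10; Fernando 1/10; Graciela 1/5; Ines 1/10; Ximena 2/5

Ximena, as surviving spouse, takes 2/5.
The remaining 3/5 passes to Mateo's descendants per stirpes.
Soledad left no surviving issue, so that branch lapses and is disregarded.
The 3/5 is divided into 3 equal shares of 1/5 among Elena, Valentina, Catalina.
Elena predeceased; the 1/5 allotted to Elena's branch passes to Elena's issue by representation.
The 1/5 is divided into 2 equal shares of 1/10 among Alonso, Fernando.
Alonso is living and takes 1/10.
Fernando is living and takes 1/10.
Valentina predeceased; the 1/5 allotted to Valentina's branch passes to Valentina's issue by representation.
Graciela is the sole taker at this level and receives the full 1/5.
Catalina predeceased; the 1/5 allotted to Catalina's branch passes to Catalina's issue by representation.
The 1/5 is divided into 2 equal shares of 1/10 among Diego, Ines.
Diego is living and takes 1/10.
Ines is living and takes 1/10.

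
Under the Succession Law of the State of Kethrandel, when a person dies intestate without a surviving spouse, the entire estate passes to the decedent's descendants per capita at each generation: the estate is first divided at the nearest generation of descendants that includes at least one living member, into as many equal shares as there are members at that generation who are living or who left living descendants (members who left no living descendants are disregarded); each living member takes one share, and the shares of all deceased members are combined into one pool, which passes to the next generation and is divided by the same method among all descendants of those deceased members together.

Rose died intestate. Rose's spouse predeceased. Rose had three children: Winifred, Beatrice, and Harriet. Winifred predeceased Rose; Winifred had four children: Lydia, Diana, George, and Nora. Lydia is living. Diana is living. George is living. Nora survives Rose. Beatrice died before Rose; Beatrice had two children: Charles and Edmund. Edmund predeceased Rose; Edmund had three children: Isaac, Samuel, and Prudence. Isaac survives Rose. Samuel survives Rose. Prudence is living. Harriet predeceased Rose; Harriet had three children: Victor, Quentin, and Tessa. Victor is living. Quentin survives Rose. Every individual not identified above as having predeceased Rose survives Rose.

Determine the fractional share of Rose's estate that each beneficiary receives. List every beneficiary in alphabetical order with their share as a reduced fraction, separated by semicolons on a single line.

There is no surviving spouse, so the entire estate passes to Rose's descendants per capita at each generation.
No one at generation 1 (Winifred, Beatrice, Harriet) is living; moving to the next generation.
At generation 2 (Lydia, Diana, George, Nora, Charles, Edmund, Victor, Quentin, Tessa) there are 9 shares of (1)/9 = 1/9 each.
Living: Lydia, Diana, George, Nora, Charles, Victor, Quentin, and Tessa — each takes 1/9.
Deceased: Edmund. That 1/9 share is carried to generation 3.
At generation 3 (Isaac, Samuel, Prudence) there are 3 shares of (1/9)/3 = 1/27 each.
Living: Isaac, Samuel, and Prudence — each takes 1/27.

Charles 1/9; Diana 1/9; George 1/9; Isaac 1/27; Lydia 1/9; Nora 1/9; Prudence 1/27; Quentin 1/9; Samuel 1/27; Tessa 1/9; Victor 1/9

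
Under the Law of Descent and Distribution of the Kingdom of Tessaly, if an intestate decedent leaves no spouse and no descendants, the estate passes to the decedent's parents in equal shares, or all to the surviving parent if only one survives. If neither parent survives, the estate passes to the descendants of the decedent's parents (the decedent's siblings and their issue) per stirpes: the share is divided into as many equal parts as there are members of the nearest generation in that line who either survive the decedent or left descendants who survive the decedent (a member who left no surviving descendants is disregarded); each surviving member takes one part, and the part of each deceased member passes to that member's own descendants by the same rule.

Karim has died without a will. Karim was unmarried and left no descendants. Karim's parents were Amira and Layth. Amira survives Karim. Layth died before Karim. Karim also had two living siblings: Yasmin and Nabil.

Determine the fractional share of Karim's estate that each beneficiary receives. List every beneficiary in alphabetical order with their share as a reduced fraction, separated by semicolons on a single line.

Only one parent, Amira, survives, so Amira takes the entire estate. The siblings take nothing because a surviving parent has priority.

Amira 1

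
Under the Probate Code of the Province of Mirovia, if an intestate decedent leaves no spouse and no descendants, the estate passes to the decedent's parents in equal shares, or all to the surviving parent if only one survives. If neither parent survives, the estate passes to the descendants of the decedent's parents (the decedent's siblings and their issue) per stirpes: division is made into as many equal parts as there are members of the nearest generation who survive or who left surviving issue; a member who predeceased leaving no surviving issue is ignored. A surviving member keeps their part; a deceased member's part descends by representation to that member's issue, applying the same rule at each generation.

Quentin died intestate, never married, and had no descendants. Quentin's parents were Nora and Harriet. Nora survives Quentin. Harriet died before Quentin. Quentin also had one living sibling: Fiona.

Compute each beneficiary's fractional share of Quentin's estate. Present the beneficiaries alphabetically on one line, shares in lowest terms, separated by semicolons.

Nora 1

Only one parent, Nora, survives, so Nora takes the entire estate. The siblings take nothing because a surviving parent has priority.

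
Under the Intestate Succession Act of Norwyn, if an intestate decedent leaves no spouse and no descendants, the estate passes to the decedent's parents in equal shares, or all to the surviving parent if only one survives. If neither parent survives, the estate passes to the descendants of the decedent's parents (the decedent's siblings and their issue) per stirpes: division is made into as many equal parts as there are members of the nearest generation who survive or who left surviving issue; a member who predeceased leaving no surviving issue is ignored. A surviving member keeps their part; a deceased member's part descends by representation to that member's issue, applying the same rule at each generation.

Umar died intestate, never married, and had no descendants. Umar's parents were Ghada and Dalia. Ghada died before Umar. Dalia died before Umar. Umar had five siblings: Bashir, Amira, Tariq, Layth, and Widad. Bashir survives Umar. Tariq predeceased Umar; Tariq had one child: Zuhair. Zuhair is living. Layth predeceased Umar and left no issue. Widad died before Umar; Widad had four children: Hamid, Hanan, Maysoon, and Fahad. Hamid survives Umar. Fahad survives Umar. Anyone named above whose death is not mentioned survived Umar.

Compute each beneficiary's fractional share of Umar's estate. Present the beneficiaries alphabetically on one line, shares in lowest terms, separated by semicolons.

Amira 1/4; Bashir 1/4; Fahad 1/16; Hamid 1/16; Hanan 1/16; Maysoon 1/16; Zuhair 1/4

Neither parent survives and there are no descendants, so the estate passes to Umar's siblings and their issue per stirpes.
Layth left no surviving issue, so that branch lapses and is disregarded.
The estate is divided into 4 equal shares of 1/4 among Bashir, Amira, Tariq, Widad.
Bashir is living and takes 1/4.
Amira is living and takes 1/4.
Tariq predeceased; the 1/4 allotted to Tariq's branch passes to Tariq's issue by representation.
Zuhair is the sole taker at this level and receives the full 1/4.
Widad predeceased; the 1/4 allotted to Widad's branch passes to Widad's issue by representation.
The 1/4 is divided into 4 equal shares of 1/16 among Hamid, Hanan, Maysoon, Fahad.
Hamid is living and takes 1/16.
Hanan is living and takes 1/16.
Maysoon is living and takes 1/16.
Fahad is living and takes 1/16.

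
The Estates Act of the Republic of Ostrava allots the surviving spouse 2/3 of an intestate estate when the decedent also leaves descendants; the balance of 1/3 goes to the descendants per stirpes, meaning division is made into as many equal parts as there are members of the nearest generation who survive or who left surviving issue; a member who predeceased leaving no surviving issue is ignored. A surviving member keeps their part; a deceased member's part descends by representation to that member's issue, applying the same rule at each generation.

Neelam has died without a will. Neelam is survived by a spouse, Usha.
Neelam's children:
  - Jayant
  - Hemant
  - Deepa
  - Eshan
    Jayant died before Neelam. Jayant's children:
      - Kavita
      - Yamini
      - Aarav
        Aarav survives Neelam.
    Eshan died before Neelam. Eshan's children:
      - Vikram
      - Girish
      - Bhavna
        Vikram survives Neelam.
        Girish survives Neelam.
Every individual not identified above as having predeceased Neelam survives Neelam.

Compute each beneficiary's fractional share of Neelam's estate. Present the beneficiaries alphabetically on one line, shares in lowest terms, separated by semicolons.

Usha, as surviving spouse, takes 2/3.
The remaining 1/3 passes to Neelam's descendants per stirpes.
The 1/3 is divided into 4 equal shares of 1/12 among Jayant, Hemant, Deepa, Eshan.
Jayant predeceased; the 1/12 allotted to Jayant's branch passes to Jayant's issue by representation.
The 1/12 is divided into 3 equal shares of 1/36 among Kavita, Yamini, Aarav.
Kavita is living and takes 1/36.
Yamini is living and takes 1/36.
Aarav is living and takes 1/36.
Hemant is living and takes 1/12.
Deepa is living and takes 1/12.
Eshan predeceased; the 1/12 allotted to Eshan's branch passes to Eshan's issue by representation.
The 1/12 is divided into 3 equal shares of 1/36 among Vikram, Girish, Bhavna.
Vikram is living and takes 1/36.
Girish is living and takes 1/36.
Bhavna is living and takes 1/36.

Aarav 1/36; Bhavna 1/36; Deepa 1/12; Girish 1/36; Hemant 1/12; Kavita 1/36; Usha 2/3; Vikram 1/36; Yamini 1/36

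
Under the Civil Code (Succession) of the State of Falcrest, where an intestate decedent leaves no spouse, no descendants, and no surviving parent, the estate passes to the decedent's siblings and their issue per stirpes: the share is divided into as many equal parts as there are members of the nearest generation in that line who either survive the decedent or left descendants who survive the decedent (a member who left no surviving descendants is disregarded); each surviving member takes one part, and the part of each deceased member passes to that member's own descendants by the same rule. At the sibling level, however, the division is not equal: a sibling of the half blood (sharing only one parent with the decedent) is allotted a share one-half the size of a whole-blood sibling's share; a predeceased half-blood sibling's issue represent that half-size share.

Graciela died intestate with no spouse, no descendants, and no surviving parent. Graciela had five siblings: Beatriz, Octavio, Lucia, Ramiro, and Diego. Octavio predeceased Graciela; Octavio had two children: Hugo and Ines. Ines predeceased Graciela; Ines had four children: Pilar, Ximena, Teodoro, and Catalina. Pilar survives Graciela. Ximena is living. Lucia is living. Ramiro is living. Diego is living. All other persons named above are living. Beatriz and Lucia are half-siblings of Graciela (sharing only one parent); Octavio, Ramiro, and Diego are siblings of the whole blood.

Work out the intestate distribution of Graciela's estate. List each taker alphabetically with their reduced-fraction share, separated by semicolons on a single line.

No spouse, descendants, or parent survives, so the estate passes to Graciela's siblings per stirpes.
Half-blood siblings count for one-half the weight of whole-blood siblings at the initial division.
Dividing 1 in proportion to weights (total weight 4): Beatriz (weight 1/2) → 1/8; Octavio (weight 1) → 1/4; Lucia (weight 1/2) → 1/8; Ramiro (weight 1) → 1/4; Diego (weight 1) → 1/4.
Beatriz is living and takes 1/8.
Octavio predeceased; the 1/4 allotted to Octavio's branch passes to Octavio's issue by representation.
The 1/4 is divided into 2 equal shares of 1/8 among Hugo, Ines.
Hugo is living and takes 1/8.
Ines predeceased; the 1/8 allotted to Ines's branch passes to Ines's issue by representation.
The 1/8 is divided into 4 equal shares of 1/32 among Pilar, Ximena, Teodoro, Catalina.
Pilar is living and takes 1/32.
Ximena is living and takes 1/32.
Teodoro is living and takes 1/32.
Catalina is living and takes 1/32.
Lucia is living and takes 1/8.
Ramiro is living and takes 1/4.
Diego is living and takes 1/4.

Beatriz 1/8; Catalina 1/32; Diego 1/4; Hugo 1/8; Lucia 1/8; Pilar 1/32; Ramiro 1/4; Teodoro 1/32; Ximena 1/32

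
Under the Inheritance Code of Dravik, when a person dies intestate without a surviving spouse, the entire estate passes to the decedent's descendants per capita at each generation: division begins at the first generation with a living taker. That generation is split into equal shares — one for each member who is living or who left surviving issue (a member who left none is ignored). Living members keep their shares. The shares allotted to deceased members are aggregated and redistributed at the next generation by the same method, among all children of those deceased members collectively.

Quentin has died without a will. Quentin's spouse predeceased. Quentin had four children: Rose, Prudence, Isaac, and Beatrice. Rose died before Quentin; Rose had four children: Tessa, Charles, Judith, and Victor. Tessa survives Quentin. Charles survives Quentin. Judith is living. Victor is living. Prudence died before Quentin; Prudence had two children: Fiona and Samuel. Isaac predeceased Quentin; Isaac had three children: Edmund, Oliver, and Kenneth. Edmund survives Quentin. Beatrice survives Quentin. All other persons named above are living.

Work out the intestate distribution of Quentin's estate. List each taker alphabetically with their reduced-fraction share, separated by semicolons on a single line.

There is no surviving spouse, so the entire estate passes to Quentin's descendants per capita at each generation.
At generation 1 (Rose, Prudence, Isaac, Beatrice) there are 4 shares of (1)/4 = 1/4 each.
Living: Beatrice — each takes 1/4.
Deceased: Rose, Prudence, and Isaac. Their combined 3/4 is pooled and carried to generation 2.
At generation 2 (Tessa, Charles, Judith, Victor, Fiona, Samuel, Edmund, Oliver, Kenneth) there are 9 shares of (3/4)/9 = 1/12 each.
Living: Tessa, Charles, Judith, Victor, Fiona, Samuel, Edmund, Oliver, and Kenneth — each takes 1/12.

Beatrice 1/4; Charles 1/12; Edmund 1/12; Fiona 1/12; Judith 1/12; Kenneth 1/12; Oliver 1/12; Samuel 1/12; Tessa 1/12; Victor 1/12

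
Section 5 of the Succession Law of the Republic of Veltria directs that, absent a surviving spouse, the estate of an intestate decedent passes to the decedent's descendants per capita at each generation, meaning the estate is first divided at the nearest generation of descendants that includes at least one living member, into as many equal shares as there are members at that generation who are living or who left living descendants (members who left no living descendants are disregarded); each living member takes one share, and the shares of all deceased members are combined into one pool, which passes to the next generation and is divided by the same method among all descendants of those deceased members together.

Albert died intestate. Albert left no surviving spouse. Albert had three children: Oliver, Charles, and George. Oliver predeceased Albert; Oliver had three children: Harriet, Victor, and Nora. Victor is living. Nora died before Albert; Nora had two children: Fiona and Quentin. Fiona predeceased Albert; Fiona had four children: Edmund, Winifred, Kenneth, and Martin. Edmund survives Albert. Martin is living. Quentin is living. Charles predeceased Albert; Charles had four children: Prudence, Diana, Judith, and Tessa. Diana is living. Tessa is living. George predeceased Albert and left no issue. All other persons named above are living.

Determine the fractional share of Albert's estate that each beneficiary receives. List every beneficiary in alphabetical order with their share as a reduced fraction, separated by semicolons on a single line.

There is no surviving spouse, so the entire estate passes to Albert's descendants per capita at each generation.
No one at generation 1 (Oliver, Charles) is living; moving to the next generation.
At generation 2 (Harriet, Victor, Nora, Prudence, Diana, Judith, Tessa) there are 7 shares of (1)/7 = 1/7 each.
Living: Harriet, Victor, Prudence, Diana, Judith, and Tessa — each takes 1/7.
Deceased: Nora. That 1/7 share is carried to generation 3.
At generation 3 (Fiona, Quentin) there are 2 shares of (1/7)/2 = 1/14 each.
Living: Quentin — each takes 1/14.
Deceased: Fiona. That 1/14 share is carried to generation 4.
At generation 4 (Edmund, Winifred, Kenneth, Martin) there are 4 shares of (1/14)/4 = 1/56 each.
Living: Edmund, Winifred, Kenneth, and Martin — each takes 1/56.

Diana 1/7; Edmund 1/56; Harriet 1/7; Judith 1/7; Kenneth 1/56; Martin 1/56; Prudence 1/7; Quentin 1/14; Tessa 1/7; Victor 1/7; Winifred 1/56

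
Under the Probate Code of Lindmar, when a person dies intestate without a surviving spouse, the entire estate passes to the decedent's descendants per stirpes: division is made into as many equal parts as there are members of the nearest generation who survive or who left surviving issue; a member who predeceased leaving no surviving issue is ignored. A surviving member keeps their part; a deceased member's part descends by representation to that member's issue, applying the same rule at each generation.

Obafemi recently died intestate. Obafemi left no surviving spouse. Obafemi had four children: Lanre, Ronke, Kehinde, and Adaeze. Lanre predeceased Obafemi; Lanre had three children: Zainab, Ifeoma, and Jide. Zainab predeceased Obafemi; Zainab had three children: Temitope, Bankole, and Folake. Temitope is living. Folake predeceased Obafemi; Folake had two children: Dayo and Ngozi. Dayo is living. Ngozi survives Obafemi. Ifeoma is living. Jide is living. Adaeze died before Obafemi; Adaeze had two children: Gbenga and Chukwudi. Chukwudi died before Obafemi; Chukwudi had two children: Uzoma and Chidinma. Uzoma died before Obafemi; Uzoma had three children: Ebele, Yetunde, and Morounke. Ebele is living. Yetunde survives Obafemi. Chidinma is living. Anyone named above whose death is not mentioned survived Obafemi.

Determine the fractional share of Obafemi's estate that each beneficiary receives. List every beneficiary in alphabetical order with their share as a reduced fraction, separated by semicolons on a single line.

Bankole 1/36; Chidinma 1/16; Dayo 1/72; Ebele 1/48; Gbenga 1/8; Ifeoma 1/12; Jide 1/12; Kehinde 1/4; Morounke 1/48; Ngozi 1/72; Ronke 1/4; Temitope 1/36; Yetunde 1/48

There is no surviving spouse, so the entire estate passes to Obafemi's descendants per stirpes.
The estate is divided into 4 equal shares of 1/4 among Lanre, Ronke, Kehinde, Adaeze.
Lanre predeceased; the 1/4 allotted to Lanre's branch passes to Lanre's issue by representation.
The 1/4 is divided into 3 equal shares of 1/12 among Zainab, Ifeoma, Jide.
Zainab predeceased; the 1/12 allotted to Zainab's branch passes to Zainab's issue by representation.
The 1/12 is divided into 3 equal shares of 1/36 among Temitope, Bankole, Folake.
Temitope is living and takes 1/36.
Bankole is living and takes 1/36.
Folake predeceased; the 1/36 allotted to Folake's branch passes to Folake's issue by representation.
The 1/36 is divided into 2 equal shares of 1/72 among Dayo, Ngozi.
Dayo is living and takes 1/72.
Ngozi is living and takes 1/72.
Ifeoma is living and takes 1/12.
Jide is living and takes 1/12.
Ronke is living and takes 1/4.
Kehinde is living and takes 1/4.
Adaeze predeceased; the 1/4 allotted to Adaeze's branch passes to Adaeze's issue by representation.
The 1/4 is divided into 2 equal shares of 1/8 among Gbenga, Chukwudi.
Gbenga is living and takes 1/8.
Chukwudi predeceased; the 1/8 allotted to Chukwudi's branch passes to Chukwudi's issue by representation.
The 1/8 is divided into 2 equal shares of 1/16 among Uzoma, Chidinma.
Uzoma predeceased; the 1/16 allotted to Uzoma's branch passes to Uzoma's issue by representation.
The 1/16 is divided into 3 equal shares of 1/48 among Ebele, Yetunde, Morounke.
Ebele is living and takes 1/48.
Yetunde is living and takes 1/48.
Morounke is living and takes 1/48.
Chidinma is living and takes 1/16.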